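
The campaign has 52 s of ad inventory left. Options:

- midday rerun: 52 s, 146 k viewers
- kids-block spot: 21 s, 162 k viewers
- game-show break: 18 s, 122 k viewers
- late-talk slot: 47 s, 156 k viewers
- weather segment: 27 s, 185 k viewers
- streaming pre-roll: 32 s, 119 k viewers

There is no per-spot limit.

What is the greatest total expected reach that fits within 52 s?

347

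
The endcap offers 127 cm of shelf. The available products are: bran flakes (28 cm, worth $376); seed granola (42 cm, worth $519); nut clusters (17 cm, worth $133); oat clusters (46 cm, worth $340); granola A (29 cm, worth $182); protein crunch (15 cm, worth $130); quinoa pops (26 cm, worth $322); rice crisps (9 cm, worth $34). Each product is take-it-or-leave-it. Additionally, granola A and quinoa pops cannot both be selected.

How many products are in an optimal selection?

5

Best achievable weekly sales is 1384.
For example bran flakes + seed granola + nut clusters + quinoa pops + rice crisps achieves it, using 122 cm.
Any selection reaching 1384 contains exactly 5 products.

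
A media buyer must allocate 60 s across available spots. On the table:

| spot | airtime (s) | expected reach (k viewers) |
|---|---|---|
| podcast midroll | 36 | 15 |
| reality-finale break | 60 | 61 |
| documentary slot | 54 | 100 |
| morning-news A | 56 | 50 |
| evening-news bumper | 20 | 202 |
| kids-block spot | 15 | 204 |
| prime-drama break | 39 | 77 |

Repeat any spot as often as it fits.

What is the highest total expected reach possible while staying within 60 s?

816

Taking 4×kids-block spot: 60 s used, 816 in expected reach.
That's the maximum — no swap from here does better than 816.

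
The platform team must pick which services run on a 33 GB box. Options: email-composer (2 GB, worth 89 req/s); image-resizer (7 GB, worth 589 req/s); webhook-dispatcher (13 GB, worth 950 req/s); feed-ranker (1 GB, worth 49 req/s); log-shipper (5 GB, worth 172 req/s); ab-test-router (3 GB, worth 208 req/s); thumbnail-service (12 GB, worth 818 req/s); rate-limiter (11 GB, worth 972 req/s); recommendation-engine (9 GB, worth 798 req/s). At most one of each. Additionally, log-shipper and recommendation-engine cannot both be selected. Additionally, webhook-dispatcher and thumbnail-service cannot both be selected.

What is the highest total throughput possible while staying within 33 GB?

Density check — recommendation-engine 88.67, rate-limiter 88.36, image-resizer 84.14, webhook-dispatcher 73.08 are the best per GB.
Greedy by ratio would take email-composer + image-resizer + feed-ranker + ab-test-router + rate-limiter + recommendation-engine: 33 GB used, total 2705.
Reworking the packing: webhook-dispatcher + rate-limiter + recommendation-engine uses 33 GB and improves the total to 2720.
Every other selection either busts 33 GB or breaks a pairing rule or fails to beat 2720.

2720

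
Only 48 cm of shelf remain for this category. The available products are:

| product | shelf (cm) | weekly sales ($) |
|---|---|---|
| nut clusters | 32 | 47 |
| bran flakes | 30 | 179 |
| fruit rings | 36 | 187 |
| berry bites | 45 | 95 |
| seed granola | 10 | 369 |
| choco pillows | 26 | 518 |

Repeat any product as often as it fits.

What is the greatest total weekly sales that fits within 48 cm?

1476

The ratio ordering already packs tightly: 4×seed granola, 40 cm, 1476.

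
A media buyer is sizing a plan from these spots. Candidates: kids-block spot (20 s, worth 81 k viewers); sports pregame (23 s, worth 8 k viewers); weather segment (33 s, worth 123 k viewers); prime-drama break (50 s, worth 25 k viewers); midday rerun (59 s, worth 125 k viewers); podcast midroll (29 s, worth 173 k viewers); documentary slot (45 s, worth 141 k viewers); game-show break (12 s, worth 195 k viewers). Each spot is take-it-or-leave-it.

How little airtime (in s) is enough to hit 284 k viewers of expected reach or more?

41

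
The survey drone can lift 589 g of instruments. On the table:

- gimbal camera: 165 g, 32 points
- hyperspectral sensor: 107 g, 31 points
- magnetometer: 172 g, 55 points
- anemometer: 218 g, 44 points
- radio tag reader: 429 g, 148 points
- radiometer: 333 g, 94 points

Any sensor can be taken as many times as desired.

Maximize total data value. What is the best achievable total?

179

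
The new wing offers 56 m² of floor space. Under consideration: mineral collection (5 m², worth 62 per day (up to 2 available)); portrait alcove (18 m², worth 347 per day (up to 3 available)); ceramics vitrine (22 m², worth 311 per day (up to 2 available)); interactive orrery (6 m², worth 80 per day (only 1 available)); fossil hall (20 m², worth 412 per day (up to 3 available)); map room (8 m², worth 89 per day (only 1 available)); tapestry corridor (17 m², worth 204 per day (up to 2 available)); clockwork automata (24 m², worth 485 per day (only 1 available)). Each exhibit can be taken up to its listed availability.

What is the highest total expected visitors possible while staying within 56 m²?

1106

Taking the top-ratio exhibits first gives 2×mineral collection + interactive orrery + 2×fossil hall for 1028 (56 m²).
Replace 2×mineral collection and interactive orrery and fossil hall with 2×portrait alcove: the trade gains 78 net, giving 1106 at 56 m².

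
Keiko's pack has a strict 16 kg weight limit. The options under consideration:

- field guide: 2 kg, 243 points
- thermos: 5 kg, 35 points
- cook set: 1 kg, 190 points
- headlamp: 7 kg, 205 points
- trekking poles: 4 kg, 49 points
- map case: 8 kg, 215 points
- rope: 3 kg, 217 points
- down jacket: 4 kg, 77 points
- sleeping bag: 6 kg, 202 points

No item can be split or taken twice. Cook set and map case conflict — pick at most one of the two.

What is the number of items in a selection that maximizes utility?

5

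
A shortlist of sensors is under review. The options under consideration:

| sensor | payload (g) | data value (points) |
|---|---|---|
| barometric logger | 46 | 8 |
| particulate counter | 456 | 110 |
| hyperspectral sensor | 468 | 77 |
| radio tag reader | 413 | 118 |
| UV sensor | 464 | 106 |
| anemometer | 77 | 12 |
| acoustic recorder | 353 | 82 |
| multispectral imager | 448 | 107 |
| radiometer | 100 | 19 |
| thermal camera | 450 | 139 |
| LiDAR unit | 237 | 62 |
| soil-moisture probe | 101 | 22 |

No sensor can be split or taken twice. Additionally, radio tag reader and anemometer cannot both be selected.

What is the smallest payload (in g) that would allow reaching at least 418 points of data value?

Minimise g subject to total data value ≥ 418.
Taking radio tag reader + multispectral imager + thermal camera + LiDAR unit gives 426 (≥ 418) for 1548 g.
Below 1548 g the best achievable stays under 418.

1548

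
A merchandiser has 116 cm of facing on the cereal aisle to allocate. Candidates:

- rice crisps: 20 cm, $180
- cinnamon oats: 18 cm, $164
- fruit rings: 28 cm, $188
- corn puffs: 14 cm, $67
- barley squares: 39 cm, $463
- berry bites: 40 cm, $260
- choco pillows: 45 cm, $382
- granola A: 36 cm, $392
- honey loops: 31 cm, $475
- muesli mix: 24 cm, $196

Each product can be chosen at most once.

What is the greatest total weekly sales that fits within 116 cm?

Best packing: barley squares + granola A + honey loops — 106 cm, 1330 total.
That's the maximum — no swap from here does better than 1330.

1330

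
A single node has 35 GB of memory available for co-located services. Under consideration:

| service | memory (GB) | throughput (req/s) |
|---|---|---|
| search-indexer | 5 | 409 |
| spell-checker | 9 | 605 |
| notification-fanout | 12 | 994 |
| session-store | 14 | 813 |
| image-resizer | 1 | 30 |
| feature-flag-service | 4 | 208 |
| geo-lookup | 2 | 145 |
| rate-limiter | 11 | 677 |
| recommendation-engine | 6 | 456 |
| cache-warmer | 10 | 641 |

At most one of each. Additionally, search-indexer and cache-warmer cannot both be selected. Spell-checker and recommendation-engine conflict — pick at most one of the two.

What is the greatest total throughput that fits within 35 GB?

Best packing: search-indexer + notification-fanout + image-resizer + rate-limiter + recommendation-engine — 35 GB, 2566 total.

2566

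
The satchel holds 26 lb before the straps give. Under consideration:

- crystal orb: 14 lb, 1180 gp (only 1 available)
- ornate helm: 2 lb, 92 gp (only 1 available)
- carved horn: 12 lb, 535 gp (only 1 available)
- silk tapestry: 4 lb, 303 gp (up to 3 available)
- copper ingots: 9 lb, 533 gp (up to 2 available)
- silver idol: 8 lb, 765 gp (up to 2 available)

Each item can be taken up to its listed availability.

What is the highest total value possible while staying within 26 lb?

2248

By value per lb: silver idol 95.62, crystal orb 84.29, silk tapestry 75.75, copper ingots 59.22 lead.
Taking the top-ratio items first gives ornate helm + 2×silk tapestry + 2×silver idol for 2228 (26 lb).
Replace ornate helm and silk tapestry and silver idol with crystal orb: the trade gains 20 net, giving 2248 at 26 lb.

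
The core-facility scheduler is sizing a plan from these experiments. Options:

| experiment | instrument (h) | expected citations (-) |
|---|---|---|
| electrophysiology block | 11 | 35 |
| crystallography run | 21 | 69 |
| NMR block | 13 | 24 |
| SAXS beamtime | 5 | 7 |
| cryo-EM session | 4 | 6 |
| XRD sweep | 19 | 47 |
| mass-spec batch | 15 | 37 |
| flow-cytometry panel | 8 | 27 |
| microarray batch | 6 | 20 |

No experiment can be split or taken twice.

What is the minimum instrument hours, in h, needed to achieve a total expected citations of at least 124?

Minimise h subject to total expected citations ≥ 124.
electrophysiology block + crystallography run + microarray batch reaches 124 using 38 h.
No combination under 38 h hits 124.

38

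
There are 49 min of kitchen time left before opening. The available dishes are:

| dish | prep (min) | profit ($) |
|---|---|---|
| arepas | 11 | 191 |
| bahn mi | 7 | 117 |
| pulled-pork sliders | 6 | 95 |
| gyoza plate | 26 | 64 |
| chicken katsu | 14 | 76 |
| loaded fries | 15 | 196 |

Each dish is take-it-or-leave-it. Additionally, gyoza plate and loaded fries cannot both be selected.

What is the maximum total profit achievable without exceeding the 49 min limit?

599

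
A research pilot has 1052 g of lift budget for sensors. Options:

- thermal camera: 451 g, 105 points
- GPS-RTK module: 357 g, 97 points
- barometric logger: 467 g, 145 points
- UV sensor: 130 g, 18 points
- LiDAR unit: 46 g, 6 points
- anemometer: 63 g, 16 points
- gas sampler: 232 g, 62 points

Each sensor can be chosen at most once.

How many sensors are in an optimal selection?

The maximum data value within 1052 g is 276.
One optimal bundle: GPS-RTK module + barometric logger + UV sensor + anemometer (1017 g).
All optima have 4 sensors.

4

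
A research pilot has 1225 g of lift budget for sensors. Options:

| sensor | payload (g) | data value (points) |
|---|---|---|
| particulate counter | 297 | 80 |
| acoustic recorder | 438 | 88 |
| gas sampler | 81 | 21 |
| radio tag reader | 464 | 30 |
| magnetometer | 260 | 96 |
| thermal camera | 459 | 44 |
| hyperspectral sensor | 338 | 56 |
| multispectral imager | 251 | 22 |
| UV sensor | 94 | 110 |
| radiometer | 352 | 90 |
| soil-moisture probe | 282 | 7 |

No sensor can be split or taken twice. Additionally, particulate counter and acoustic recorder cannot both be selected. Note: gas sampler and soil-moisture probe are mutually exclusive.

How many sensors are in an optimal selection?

5

The maximum data value within 1225 g is 405.
For example acoustic recorder + gas sampler + magnetometer + UV sensor + radiometer achieves it, using 1225 g.
All optima have 5 sensors.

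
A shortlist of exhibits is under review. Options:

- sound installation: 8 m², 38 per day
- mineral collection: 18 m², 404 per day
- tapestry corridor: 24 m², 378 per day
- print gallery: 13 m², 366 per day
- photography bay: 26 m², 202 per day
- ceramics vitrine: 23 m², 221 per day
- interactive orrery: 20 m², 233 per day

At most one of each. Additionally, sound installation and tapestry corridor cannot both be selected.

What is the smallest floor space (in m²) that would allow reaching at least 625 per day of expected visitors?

31

Need the lightest bundle worth ≥ 625.
mineral collection + print gallery: 770 expected visitors at 31 m².
Below 31 m² the best achievable stays under 625.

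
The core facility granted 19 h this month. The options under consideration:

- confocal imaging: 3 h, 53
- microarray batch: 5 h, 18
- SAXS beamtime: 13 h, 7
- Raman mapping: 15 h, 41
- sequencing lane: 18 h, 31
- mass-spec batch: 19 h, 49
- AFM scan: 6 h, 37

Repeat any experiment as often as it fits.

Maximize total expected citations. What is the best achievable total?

Taking 6×confocal imaging: 18 h used, 318 in expected citations.

318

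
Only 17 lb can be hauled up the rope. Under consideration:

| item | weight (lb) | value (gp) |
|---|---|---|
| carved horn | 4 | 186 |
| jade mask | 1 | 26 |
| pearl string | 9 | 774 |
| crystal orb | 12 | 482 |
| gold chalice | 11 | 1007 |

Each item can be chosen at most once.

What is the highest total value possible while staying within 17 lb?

By value per lb: gold chalice 91.55, pearl string 86.00, carved horn 46.50 lead.
Best packing: carved horn + jade mask + gold chalice — 16 lb, 1219 total.

1219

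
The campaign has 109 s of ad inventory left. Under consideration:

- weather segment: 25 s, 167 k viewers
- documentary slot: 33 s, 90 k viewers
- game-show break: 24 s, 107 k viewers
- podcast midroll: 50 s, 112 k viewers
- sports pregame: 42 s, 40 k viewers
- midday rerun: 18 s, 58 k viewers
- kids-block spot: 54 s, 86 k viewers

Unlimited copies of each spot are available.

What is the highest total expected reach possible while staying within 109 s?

668

Taking 4×weather segment: 100 s used, 668 in expected reach.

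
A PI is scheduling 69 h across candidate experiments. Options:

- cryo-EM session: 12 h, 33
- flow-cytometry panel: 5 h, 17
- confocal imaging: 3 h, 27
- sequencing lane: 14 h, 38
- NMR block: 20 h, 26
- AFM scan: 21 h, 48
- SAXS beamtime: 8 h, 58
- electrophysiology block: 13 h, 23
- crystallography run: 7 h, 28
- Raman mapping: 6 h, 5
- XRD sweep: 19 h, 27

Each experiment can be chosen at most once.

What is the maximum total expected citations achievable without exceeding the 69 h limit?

Ranking by ratio (expected citations/h): confocal imaging 9.00, SAXS beamtime 7.25, crystallography run 4.00, flow-cytometry panel 3.40.
Taking the top-ratio experiments first gives cryo-EM session + flow-cytometry panel + confocal imaging + sequencing lane + SAXS beamtime + electrophysiology block + crystallography run + Raman mapping for 229 (68 h).
Dropping sequencing lane and Raman mapping frees 20 h; slotting in AFM scan (21 h) lifts the total to 234 at 69 h.
The closest alternative, cryo-EM session + confocal imaging + sequencing lane + AFM scan + SAXS beamtime + crystallography run, reaches only 232.

234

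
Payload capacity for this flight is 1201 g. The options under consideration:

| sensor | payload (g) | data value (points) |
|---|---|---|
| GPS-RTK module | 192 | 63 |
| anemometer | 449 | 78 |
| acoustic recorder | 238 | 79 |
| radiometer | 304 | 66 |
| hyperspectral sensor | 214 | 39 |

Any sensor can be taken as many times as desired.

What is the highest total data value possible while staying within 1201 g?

Density check — acoustic recorder 0.33, GPS-RTK module 0.33, radiometer 0.22 are the best per g.
Taking 5×acoustic recorder: 1190 g used, 395 in data value.
Every other selection either busts 1201 g or fails to beat 395.

395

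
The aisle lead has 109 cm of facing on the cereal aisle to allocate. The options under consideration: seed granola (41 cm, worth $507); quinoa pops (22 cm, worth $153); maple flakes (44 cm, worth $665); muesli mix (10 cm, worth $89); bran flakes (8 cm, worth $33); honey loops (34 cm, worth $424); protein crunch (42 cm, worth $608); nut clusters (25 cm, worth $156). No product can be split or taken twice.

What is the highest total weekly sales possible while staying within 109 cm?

1426

Taking the top-ratio products first gives maple flakes + muesli mix + bran flakes + protein crunch for 1395 (104 cm).
Replace muesli mix and bran flakes with quinoa pops: the trade gains 31 net, giving 1426 at 108 cm.
No other feasible combination exceeds 1426.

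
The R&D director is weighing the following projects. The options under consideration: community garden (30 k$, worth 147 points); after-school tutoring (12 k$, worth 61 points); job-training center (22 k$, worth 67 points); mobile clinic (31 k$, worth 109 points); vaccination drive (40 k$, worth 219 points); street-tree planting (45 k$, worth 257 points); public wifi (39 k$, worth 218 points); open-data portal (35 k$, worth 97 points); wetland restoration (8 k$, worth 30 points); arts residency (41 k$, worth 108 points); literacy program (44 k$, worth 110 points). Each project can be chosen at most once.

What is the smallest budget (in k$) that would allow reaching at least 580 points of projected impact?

Need the lightest bundle worth ≥ 580.
community garden + vaccination drive + public wifi reaches 584 using 109 k$.
Any bundle with less than 109 k$ falls short of 580.

109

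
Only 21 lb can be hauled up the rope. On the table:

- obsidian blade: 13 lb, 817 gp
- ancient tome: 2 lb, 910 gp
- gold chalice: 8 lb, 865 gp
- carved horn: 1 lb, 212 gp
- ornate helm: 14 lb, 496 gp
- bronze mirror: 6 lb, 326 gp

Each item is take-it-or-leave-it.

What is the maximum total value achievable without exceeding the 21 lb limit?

By value per lb: ancient tome 455.00, carved horn 212.00, gold chalice 108.12, obsidian blade 62.85 lead.
Ancient tome + gold chalice + carved horn + bronze mirror uses 17 of the 21 lb and totals 2313.

2313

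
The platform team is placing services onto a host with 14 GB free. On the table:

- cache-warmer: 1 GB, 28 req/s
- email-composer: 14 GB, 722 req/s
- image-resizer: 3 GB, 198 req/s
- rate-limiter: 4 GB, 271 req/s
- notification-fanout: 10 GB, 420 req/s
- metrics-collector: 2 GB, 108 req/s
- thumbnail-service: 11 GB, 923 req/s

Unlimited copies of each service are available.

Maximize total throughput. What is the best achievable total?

1121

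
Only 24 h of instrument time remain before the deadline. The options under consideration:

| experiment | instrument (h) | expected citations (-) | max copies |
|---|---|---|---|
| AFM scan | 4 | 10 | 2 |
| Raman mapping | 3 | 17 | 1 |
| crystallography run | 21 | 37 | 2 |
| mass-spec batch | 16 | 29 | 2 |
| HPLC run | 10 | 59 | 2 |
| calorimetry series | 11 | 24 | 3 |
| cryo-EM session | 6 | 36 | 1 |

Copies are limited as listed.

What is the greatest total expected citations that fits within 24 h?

135

By expected citations per h: cryo-EM session 6.00, HPLC run 5.90, Raman mapping 5.67, AFM scan 2.50 lead.
Taking the top-ratio experiments first gives AFM scan + Raman mapping + HPLC run + cryo-EM session for 122 (23 h).
Dropping AFM scan and cryo-EM session frees 10 h; slotting in HPLC run (10 h) lifts the total to 135 at 23 h.
The spare 1 h is too small for any remaining experiment, and no exchange beats 135.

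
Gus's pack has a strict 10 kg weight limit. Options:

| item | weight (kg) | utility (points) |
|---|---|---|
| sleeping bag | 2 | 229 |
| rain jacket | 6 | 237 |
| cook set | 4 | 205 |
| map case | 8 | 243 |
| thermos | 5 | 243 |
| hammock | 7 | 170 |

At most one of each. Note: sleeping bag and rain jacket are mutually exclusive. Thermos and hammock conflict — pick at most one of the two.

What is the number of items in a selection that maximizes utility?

The maximum utility within 10 kg is 472.
For example sleeping bag + map case achieves it, using 10 kg.
Any selection reaching 472 contains exactly 2 items.

2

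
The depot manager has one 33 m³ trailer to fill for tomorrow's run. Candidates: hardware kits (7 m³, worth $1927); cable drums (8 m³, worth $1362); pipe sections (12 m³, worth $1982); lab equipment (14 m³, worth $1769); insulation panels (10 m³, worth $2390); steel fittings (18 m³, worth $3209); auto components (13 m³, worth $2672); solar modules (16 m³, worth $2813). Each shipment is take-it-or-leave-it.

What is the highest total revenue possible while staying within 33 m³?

7130

By revenue per m³: hardware kits 275.29, insulation panels 239.00, auto components 205.54 lead.
Greedy by ratio would take hardware kits + insulation panels + auto components: 30 m³ used, total 6989.
Dropping auto components frees 13 m³; slotting in solar modules (16 m³) lifts the total to 7130 at 33 m³.
Next best is hardware kits + insulation panels + auto components at 6989 (30 m³) — short by 141.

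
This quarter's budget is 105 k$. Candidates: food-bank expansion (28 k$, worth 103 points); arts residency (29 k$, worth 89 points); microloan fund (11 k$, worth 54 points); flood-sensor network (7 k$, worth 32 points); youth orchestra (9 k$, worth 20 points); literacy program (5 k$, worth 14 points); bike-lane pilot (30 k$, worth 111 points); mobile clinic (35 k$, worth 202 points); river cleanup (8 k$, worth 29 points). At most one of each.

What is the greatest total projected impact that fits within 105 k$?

470

A density-first pass picks microloan fund + flood-sensor network + youth orchestra + literacy program + bike-lane pilot + mobile clinic + river cleanup — 462 at 105 k$.
But food-bank expansion + microloan fund + bike-lane pilot + mobile clinic fits in 104 k$ and reaches 470.
An exhaustive check of the 512 subsets confirms 470.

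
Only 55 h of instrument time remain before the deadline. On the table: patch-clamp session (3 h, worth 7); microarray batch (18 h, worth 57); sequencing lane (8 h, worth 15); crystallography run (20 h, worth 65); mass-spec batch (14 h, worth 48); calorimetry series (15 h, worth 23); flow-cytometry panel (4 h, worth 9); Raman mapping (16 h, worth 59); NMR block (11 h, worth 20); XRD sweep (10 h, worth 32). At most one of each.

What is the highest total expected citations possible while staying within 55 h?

181

Greedy by ratio would take patch-clamp session + crystallography run + mass-spec batch + Raman mapping: 53 h used, total 179.
The 17 h tied up in patch-clamp session and mass-spec batch is better spent on microarray batch — total rises to 181 (54 h).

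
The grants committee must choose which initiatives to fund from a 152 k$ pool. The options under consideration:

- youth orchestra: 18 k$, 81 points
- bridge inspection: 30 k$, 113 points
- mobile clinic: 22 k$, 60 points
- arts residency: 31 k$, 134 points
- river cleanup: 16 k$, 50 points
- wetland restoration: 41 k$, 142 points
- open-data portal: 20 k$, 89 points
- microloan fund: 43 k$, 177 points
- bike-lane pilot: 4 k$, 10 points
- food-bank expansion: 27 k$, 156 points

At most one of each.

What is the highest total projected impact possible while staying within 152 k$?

669

Density check — food-bank expansion 5.78, youth orchestra 4.50, open-data portal 4.45, arts residency 4.32 are the best per k$.
A density-first pass picks youth orchestra + arts residency + open-data portal + microloan fund + bike-lane pilot + food-bank expansion — 647 at 143 k$.
Replace youth orchestra and bike-lane pilot with bridge inspection: the trade gains 22 net, giving 669 at 151 k$.
Every other selection either busts 152 k$ or fails to beat 669.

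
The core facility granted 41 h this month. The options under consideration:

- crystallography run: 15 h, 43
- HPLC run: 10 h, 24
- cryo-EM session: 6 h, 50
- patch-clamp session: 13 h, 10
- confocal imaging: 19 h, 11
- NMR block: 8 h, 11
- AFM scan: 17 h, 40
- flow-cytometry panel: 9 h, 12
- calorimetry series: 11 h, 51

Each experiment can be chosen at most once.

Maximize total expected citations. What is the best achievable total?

156

Density check — cryo-EM session 8.33, calorimetry series 4.64, crystallography run 2.87, HPLC run 2.40 are the best per h.
Greedy by ratio would take crystallography run + cryo-EM session + NMR block + calorimetry series: 40 h used, total 155.
The 8 h tied up in NMR block is better spent on flow-cytometry panel — total rises to 156 (41 h).
Next best is crystallography run + cryo-EM session + NMR block + calorimetry series at 155 (40 h) — short by 1.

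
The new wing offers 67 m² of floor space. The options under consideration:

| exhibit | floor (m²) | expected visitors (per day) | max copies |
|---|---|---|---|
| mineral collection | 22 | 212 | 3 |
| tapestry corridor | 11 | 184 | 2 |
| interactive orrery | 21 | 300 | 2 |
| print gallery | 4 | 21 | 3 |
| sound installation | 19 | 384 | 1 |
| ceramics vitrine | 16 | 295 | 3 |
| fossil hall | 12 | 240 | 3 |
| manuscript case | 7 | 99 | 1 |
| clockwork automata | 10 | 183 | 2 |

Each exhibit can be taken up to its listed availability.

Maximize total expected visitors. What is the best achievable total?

1288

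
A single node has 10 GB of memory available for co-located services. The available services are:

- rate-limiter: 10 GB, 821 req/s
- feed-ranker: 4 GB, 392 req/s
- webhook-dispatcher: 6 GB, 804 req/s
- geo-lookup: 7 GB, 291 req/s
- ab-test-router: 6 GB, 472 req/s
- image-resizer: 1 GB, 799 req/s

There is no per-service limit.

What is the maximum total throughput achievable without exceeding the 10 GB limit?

7990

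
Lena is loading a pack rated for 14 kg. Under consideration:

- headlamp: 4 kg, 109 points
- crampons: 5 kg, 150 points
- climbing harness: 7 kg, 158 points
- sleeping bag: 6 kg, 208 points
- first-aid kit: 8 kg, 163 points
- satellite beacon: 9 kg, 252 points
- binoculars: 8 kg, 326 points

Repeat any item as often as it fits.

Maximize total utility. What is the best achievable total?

534

By utility per kg: binoculars 40.75, sleeping bag 34.67, crampons 30.00 lead.
Sleeping bag + binoculars uses 14 of the 14 kg and totals 534.
Nothing else within 14 kg beats 534.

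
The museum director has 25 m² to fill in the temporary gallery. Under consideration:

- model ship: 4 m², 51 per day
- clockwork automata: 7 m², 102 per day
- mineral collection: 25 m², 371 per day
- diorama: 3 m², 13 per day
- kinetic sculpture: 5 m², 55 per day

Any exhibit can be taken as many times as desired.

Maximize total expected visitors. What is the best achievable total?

371

Ranking by ratio (expected visitors/m²): mineral collection 14.84, clockwork automata 14.57, model ship 12.75, kinetic sculpture 11.00.
Mineral collection uses 25 of the 25 m² and totals 371.
No other feasible combination exceeds 371.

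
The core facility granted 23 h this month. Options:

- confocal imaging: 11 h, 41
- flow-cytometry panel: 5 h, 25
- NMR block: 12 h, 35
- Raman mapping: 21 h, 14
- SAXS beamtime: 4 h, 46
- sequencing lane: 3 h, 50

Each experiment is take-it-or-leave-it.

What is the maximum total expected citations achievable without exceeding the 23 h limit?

The ratio ordering already packs tightly: confocal imaging + flow-cytometry panel + SAXS beamtime + sequencing lane, 23 h, 162.
Every other selection either busts 23 h or fails to beat 162.

162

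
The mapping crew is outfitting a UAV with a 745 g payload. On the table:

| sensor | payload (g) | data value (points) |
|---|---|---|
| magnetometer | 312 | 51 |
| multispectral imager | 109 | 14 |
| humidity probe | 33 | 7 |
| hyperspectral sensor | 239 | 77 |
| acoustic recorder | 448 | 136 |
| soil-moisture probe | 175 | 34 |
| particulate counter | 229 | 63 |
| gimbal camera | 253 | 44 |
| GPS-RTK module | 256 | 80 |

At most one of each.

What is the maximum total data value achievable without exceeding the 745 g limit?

223

A density-first pass picks hyperspectral sensor + particulate counter + GPS-RTK module — 220 at 724 g.
Dropping hyperspectral sensor and particulate counter frees 468 g; slotting in humidity probe + acoustic recorder (481 g) lifts the total to 223 at 737 g.
The closest alternative, humidity probe + hyperspectral sensor + acoustic recorder, reaches only 220.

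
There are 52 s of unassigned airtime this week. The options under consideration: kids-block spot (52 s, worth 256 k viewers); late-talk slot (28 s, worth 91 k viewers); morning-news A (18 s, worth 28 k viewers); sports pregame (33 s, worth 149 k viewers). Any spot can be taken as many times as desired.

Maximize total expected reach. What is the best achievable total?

256

Kids-block spot uses 52 of the 52 s and totals 256.
Every other selection either busts 52 s or fails to beat 256.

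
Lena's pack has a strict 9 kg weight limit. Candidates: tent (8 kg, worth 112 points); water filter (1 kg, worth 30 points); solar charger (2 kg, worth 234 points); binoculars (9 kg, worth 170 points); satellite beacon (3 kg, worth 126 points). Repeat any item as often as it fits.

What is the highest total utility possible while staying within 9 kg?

966

Water filter + 4×solar charger uses 9 of the 9 kg and totals 966.
Nothing else within 9 kg beats 966.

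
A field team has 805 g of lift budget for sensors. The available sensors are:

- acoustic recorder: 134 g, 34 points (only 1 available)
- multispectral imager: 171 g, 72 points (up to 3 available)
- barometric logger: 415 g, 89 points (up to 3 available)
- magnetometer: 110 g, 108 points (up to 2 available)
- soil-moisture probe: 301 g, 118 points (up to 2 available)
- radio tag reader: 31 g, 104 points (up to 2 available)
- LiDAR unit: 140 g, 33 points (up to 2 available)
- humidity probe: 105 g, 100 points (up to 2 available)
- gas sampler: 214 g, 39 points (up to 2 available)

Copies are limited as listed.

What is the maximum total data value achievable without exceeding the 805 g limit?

Density check — radio tag reader 3.35, magnetometer 0.98, humidity probe 0.95 are the best per g.
A density-first pass picks acoustic recorder + multispectral imager + 2×magnetometer + 2×radio tag reader + 2×humidity probe — 730 at 797 g.
Replace acoustic recorder and multispectral imager with soil-moisture probe: the trade gains 12 net, giving 742 at 793 g.

742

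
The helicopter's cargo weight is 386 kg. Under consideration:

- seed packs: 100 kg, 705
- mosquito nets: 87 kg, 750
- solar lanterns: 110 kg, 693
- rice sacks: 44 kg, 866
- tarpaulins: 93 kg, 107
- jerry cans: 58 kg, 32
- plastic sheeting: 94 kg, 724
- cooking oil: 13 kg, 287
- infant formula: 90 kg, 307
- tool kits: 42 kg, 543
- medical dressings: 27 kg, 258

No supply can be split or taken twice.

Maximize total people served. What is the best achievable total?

3875

Greedy by ratio would take mosquito nets + rice sacks + jerry cans + plastic sheeting + cooking oil + tool kits + medical dressings: 365 kg used, total 3460.
Replace jerry cans and medical dressings with seed packs: the trade gains 415 net, giving 3875 at 380 kg.
Every other selection either busts 386 kg or fails to beat 3875.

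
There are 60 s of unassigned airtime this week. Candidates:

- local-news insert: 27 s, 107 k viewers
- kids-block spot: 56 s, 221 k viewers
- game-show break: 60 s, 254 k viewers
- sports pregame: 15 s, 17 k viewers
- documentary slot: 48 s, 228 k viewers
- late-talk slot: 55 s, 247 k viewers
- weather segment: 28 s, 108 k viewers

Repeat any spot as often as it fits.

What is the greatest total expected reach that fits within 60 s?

254

By expected reach per s: documentary slot 4.75, late-talk slot 4.49, game-show break 4.23, local-news insert 3.96 lead.
Filling by ratio: documentary slot for 228, with 12 s left unused.
Dropping documentary slot frees 48 s; slotting in game-show break (60 s) lifts the total to 254 at 60 s.
That's the maximum — no swap from here does better than 254.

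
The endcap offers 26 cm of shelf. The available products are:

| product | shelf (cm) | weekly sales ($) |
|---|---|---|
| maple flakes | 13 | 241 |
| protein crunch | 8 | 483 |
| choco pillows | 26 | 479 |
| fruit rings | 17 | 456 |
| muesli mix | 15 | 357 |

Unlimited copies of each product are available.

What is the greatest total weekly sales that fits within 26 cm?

3×protein crunch uses 24 of the 26 cm and totals 1449.
Nothing else within 26 cm beats 1449.

1449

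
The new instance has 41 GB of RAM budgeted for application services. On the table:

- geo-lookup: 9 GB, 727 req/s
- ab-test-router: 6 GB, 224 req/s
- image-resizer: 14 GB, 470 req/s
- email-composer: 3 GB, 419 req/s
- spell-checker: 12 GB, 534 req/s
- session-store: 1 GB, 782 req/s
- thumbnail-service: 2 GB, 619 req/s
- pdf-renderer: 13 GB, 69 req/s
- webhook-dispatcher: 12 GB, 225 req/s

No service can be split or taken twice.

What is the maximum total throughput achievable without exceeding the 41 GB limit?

3551

Greedy by ratio would take geo-lookup + ab-test-router + email-composer + spell-checker + session-store + thumbnail-service: 33 GB used, total 3305.
The 6 GB tied up in ab-test-router is better spent on image-resizer — total rises to 3551 (41 GB).
No other feasible combination exceeds 3551.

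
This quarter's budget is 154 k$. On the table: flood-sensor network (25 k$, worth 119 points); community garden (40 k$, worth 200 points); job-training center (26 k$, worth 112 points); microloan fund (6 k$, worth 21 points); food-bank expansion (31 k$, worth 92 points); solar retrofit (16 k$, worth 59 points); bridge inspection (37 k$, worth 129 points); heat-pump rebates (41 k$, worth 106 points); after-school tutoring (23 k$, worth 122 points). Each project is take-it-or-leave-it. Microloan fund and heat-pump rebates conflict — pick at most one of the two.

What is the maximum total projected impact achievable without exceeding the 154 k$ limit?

Ranking by ratio (projected impact/k$): after-school tutoring 5.30, community garden 5.00, flood-sensor network 4.76.
Greedy by ratio would take flood-sensor network + community garden + job-training center + microloan fund + solar retrofit + after-school tutoring: 136 k$ used, total 633.
Replace microloan fund and solar retrofit with bridge inspection: the trade gains 49 net, giving 682 at 151 k$.
The spare 3 k$ is too small for any remaining project, and no feasible exchange beats 682.

682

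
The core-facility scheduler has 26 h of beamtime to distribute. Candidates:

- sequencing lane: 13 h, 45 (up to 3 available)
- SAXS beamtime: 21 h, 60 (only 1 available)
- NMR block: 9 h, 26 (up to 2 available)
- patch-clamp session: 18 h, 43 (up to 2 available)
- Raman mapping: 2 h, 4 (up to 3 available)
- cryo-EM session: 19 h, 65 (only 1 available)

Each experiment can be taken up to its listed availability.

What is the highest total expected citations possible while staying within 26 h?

Best packing: 2×sequencing lane — 26 h, 90 total.
That's the maximum — no swap from here does better than 90.

90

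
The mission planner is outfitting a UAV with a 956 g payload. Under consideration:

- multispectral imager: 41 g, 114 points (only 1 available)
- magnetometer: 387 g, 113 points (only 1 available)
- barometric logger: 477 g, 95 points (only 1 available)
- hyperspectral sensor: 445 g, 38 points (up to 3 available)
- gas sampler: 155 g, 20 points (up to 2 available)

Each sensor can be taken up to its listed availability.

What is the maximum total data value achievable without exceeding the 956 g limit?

322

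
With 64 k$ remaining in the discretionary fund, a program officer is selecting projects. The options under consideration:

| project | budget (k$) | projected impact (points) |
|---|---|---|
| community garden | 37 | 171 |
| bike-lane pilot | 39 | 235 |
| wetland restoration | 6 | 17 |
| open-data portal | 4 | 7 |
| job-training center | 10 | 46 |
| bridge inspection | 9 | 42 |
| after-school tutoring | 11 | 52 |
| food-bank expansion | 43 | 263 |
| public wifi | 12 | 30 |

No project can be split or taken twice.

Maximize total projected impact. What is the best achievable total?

361

A density-first pass picks bridge inspection + after-school tutoring + food-bank expansion — 357 at 63 k$.
Replace bridge inspection with job-training center: the trade gains 4 net, giving 361 at 64 k$.
Next best is bridge inspection + after-school tutoring + food-bank expansion at 357 (63 k$) — short by 4.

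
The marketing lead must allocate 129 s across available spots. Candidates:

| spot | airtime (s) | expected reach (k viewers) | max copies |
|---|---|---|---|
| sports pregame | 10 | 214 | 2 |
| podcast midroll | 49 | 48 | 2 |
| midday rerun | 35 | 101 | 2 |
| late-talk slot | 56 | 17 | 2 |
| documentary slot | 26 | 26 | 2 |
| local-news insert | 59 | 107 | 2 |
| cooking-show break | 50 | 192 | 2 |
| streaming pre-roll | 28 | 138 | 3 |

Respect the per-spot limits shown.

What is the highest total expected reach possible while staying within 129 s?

896

Density check — sports pregame 21.40, streaming pre-roll 4.93, cooking-show break 3.84, midday rerun 2.89 are the best per s.
Greedy by ratio would take 2×sports pregame + 3×streaming pre-roll: 104 s used, total 842.
The 28 s tied up in streaming pre-roll is better spent on cooking-show break — total rises to 896 (126 s).
That's the maximum — no swap from here does better than 896.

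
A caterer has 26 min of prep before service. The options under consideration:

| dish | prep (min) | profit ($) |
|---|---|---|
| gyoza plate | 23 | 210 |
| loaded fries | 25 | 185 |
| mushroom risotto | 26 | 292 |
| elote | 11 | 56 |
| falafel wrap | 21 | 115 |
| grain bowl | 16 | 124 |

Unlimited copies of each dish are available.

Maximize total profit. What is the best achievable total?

292

Taking mushroom risotto: 26 min used, 292 in profit.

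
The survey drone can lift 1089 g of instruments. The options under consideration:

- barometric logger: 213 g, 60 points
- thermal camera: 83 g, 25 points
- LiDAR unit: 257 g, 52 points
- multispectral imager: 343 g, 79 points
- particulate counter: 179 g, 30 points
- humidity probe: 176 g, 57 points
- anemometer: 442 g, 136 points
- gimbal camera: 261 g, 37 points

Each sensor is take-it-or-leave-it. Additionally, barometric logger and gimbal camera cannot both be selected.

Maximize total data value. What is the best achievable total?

305

By data value per g: humidity probe 0.32, anemometer 0.31, thermal camera 0.30, barometric logger 0.28 lead.
Taking the top-ratio sensors first gives barometric logger + thermal camera + humidity probe + anemometer for 278 (914 g).
Dropping thermal camera frees 83 g; slotting in LiDAR unit (257 g) lifts the total to 305 at 1088 g.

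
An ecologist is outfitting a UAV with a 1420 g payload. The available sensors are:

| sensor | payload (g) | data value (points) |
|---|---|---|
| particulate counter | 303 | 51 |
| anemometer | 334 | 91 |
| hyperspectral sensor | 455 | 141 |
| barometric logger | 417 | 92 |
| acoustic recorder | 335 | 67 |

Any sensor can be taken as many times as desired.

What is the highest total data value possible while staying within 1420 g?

3×hyperspectral sensor uses 1365 of the 1420 g and totals 423.

423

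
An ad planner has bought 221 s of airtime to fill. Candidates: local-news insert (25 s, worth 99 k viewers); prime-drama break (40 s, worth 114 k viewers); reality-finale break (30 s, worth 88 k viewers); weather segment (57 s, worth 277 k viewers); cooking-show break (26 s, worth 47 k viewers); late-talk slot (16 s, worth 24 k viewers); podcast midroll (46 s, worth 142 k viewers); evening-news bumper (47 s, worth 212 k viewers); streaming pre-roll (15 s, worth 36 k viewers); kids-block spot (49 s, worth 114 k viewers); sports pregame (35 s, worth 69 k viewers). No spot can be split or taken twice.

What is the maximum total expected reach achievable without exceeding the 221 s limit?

854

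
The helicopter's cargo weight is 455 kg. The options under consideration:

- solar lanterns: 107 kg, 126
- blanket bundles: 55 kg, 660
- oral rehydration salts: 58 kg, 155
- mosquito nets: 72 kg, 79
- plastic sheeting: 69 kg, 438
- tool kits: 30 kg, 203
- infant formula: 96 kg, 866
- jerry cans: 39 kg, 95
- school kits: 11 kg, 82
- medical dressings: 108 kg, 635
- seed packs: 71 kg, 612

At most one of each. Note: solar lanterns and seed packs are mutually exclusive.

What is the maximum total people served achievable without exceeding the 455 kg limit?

Best packing: blanket bundles + plastic sheeting + tool kits + infant formula + school kits + medical dressings + seed packs — 440 kg, 3496 total.
Runner-up blanket bundles + plastic sheeting + tool kits + infant formula + medical dressings + seed packs tops out at 3414.

3496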